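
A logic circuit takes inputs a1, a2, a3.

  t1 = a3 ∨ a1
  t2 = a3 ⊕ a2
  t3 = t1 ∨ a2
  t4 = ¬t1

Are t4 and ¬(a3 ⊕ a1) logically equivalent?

No

t1 = a3 ∨ a1
t4 = ¬t1 = ¬(a3 ∨ a1)
At a1=1, a2=0, a3=1: circuit gives 0, formula gives 1.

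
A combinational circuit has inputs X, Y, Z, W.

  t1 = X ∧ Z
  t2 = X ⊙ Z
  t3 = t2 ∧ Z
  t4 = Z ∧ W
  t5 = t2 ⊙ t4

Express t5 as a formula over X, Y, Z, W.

(X ⊙ Z) ⊙ (Z ∧ W)

t2 = X ⊙ Z
t4 = Z ∧ W
t5 = t2 ⊙ t4 = (X ⊙ Z) ⊙ (Z ∧ W)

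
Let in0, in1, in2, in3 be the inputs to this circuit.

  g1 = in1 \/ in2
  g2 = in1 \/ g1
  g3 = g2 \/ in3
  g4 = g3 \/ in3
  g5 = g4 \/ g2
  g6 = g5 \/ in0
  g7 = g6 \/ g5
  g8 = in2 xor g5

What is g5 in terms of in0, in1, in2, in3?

(((in1 \/ (in1 \/ in2)) \/ in3) \/ in3) \/ (in1 \/ (in1 \/ in2))

g1 = in1 \/ in2
g2 = in1 \/ g1 = in1 \/ (in1 \/ in2)
g3 = g2 \/ in3 = (in1 \/ (in1 \/ in2)) \/ in3
g4 = g3 \/ in3 = ((in1 \/ (in1 \/ in2)) \/ in3) \/ in3
g5 = g4 \/ g2 = (((in1 \/ (in1 \/ in2)) \/ in3) \/ in3) \/ (in1 \/ (in1 \/ in2))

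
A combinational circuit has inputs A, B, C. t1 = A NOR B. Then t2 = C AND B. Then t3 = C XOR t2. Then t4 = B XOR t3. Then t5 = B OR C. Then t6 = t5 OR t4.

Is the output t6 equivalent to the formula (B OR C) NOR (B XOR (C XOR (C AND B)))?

No

t2 = C AND B
t3 = C XOR t2 = C XOR (C AND B)
t4 = B XOR t3 = B XOR (C XOR (C AND B))
t5 = B OR C
t6 = t5 OR t4 = (B OR C) OR (B XOR (C XOR (C AND B)))
At A=0, B=0, C=0: circuit gives 0, formula gives 1.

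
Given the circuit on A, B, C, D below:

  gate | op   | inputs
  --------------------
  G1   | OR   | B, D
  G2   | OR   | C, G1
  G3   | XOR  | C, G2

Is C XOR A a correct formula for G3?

No

G1 = B OR D
G2 = C OR G1 = C OR (B OR D)
G3 = C XOR G2 = C XOR (C OR (B OR D))
At A=0, B=0, C=0, D=1: circuit gives 1, formula gives 0.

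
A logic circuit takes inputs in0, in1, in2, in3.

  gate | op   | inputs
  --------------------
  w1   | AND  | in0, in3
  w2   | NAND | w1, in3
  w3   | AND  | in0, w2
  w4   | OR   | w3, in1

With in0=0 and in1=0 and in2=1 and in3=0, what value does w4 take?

0

w1 = 0 AND 0 = 0
w2 = 0 NAND 0 = 1
w3 = 0 AND 1 = 0
w4 = 0 OR 0 = 0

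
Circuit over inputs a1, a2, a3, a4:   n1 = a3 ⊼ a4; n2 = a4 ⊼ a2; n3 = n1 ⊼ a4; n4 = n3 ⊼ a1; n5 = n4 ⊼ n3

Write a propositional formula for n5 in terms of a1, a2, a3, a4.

n1 = a3 ⊼ a4
n3 = n1 ⊼ a4 = (a3 ⊼ a4) ⊼ a4
n4 = n3 ⊼ a1 = ((a3 ⊼ a4) ⊼ a4) ⊼ a1
n5 = n4 ⊼ n3 = (((a3 ⊼ a4) ⊼ a4) ⊼ a1) ⊼ ((a3 ⊼ a4) ⊼ a4)

(((a3 ⊼ a4) ⊼ a4) ⊼ a1) ⊼ ((a3 ⊼ a4) ⊼ a4)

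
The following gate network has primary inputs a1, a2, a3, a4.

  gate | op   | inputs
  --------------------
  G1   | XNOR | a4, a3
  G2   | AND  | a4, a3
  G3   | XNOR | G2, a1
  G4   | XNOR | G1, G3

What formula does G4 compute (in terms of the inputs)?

G1 = a4 XNOR a3
G2 = a4 AND a3
G3 = G2 XNOR a1 = (a4 AND a3) XNOR a1
G4 = G1 XNOR G3 = (a4 XNOR a3) XNOR ((a4 AND a3) XNOR a1)

(a4 XNOR a3) XNOR ((a4 AND a3) XNOR a1)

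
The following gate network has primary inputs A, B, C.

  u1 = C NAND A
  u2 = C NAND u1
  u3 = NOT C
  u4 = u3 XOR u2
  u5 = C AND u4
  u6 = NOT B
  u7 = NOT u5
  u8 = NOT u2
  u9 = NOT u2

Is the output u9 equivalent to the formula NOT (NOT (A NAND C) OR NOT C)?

Yes

u1 = C NAND A
u2 = C NAND u1 = C NAND (C NAND A)
u9 = NOT u2 = NOT (C NAND (C NAND A))
At A=0, B=0, C=0: circuit gives 0, formula gives 0.
At A=0, B=0, C=1: circuit gives 1, formula gives 1.
Agrees on all 8 inputs.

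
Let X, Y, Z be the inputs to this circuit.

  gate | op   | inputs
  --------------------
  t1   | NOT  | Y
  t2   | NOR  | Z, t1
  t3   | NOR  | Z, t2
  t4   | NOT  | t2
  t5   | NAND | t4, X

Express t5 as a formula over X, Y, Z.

t1 = NOT Y
t2 = Z NOR t1 = Z NOR NOT Y
t4 = NOT t2 = NOT (Z NOR NOT Y)
t5 = t4 NAND X = NOT (Z NOR NOT Y) NAND X

NOT (Z NOR NOT Y) NAND X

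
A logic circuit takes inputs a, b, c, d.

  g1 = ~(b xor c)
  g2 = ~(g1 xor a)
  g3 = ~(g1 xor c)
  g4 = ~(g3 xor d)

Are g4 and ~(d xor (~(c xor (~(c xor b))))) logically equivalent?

g1 = ~(b xor c)
g3 = ~(g1 xor c) = ~((~(b xor c)) xor c)
g4 = ~(g3 xor d) = ~((~((~(b xor c)) xor c)) xor d)
At a=0, b=0, c=0, d=1: circuit gives 0, formula gives 0.
At a=0, b=0, c=0, d=0: circuit gives 1, formula gives 1.
Agrees on all 16 inputs.

Yes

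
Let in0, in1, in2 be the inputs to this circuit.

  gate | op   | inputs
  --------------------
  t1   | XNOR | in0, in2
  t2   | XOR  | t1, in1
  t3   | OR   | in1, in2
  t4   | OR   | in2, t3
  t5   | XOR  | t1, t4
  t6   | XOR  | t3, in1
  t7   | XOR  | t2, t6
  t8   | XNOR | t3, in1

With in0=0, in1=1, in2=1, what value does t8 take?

t3 = 1 OR 1 = 1
t8 = 1 XNOR 1 = 1

1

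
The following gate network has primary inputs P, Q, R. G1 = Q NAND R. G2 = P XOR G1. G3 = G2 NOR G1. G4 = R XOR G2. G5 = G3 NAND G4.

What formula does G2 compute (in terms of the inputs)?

P XOR (Q NAND R)

G1 = Q NAND R
G2 = P XOR G1 = P XOR (Q NAND R)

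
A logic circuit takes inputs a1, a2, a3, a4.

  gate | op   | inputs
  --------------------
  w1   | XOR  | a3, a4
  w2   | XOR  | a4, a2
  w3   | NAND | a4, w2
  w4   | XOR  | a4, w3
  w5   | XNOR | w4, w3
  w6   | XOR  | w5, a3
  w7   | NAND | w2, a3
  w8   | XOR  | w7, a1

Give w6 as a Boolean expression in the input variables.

((a4 XOR (a4 NAND (a4 XOR a2))) XNOR (a4 NAND (a4 XOR a2))) XOR a3

w2 = a4 XOR a2
w3 = a4 NAND w2 = a4 NAND (a4 XOR a2)
w4 = a4 XOR w3 = a4 XOR (a4 NAND (a4 XOR a2))
w5 = w4 XNOR w3 = (a4 XOR (a4 NAND (a4 XOR a2))) XNOR (a4 NAND (a4 XOR a2))
w6 = w5 XOR a3 = ((a4 XOR (a4 NAND (a4 XOR a2))) XNOR (a4 NAND (a4 XOR a2))) XOR a3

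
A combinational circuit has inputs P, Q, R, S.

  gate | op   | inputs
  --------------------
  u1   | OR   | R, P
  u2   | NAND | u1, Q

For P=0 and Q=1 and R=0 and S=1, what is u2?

1

u1 = 0 OR 0 = 0
u2 = 0 NAND 1 = 1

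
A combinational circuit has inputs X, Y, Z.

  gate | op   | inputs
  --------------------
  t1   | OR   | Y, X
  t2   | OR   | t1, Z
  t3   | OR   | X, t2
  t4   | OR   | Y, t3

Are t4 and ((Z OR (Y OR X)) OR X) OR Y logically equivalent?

Yes

t1 = Y OR X
t2 = t1 OR Z = (Y OR X) OR Z
t3 = X OR t2 = X OR ((Y OR X) OR Z)
t4 = Y OR t3 = Y OR (X OR ((Y OR X) OR Z))
At X=0, Y=0, Z=0: circuit gives 0, formula gives 0.
At X=0, Y=0, Z=1: circuit gives 1, formula gives 1.
Agrees on all 8 inputs.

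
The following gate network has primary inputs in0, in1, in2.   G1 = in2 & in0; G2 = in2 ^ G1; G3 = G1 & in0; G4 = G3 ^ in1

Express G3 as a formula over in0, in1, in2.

(in2 & in0) & in0

G1 = in2 & in0
G3 = G1 & in0 = (in2 & in0) & in0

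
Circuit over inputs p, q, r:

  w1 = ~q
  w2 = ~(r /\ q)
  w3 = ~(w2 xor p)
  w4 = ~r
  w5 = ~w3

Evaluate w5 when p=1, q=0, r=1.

w2 = ~(1 /\ 0) = 1
w3 = ~(1 xor 1) = 1
w5 = ~1 = 0

0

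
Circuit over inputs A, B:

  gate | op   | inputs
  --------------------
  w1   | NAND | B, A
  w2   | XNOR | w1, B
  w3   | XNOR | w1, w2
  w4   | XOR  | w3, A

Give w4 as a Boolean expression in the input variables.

((B NAND A) XNOR ((B NAND A) XNOR B)) XOR A

w1 = B NAND A
w2 = w1 XNOR B = (B NAND A) XNOR B
w3 = w1 XNOR w2 = (B NAND A) XNOR ((B NAND A) XNOR B)
w4 = w3 XOR A = ((B NAND A) XNOR ((B NAND A) XNOR B)) XOR A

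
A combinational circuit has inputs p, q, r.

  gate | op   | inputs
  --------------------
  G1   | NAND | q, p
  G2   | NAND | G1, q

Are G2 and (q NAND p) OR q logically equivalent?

No

G1 = q NAND p
G2 = G1 NAND q = (q NAND p) NAND q
At p=0, q=1, r=0: circuit gives 0, formula gives 1.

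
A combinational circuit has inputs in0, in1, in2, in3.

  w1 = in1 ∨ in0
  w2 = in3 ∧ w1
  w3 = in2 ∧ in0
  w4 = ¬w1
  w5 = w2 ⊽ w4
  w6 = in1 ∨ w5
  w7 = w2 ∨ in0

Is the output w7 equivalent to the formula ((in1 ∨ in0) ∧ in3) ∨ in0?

w1 = in1 ∨ in0
w2 = in3 ∧ w1 = in3 ∧ (in1 ∨ in0)
w7 = w2 ∨ in0 = (in3 ∧ (in1 ∨ in0)) ∨ in0
At in0=0, in1=0, in2=0, in3=0: circuit gives 0, formula gives 0.
At in0=0, in1=1, in2=0, in3=1: circuit gives 1, formula gives 1.
Agrees on all 16 inputs.

Yes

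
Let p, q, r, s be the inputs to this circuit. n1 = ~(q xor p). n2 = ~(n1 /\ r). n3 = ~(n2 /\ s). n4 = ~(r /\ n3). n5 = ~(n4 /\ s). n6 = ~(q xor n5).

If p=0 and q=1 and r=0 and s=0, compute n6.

n1 = ~(1 xor 0) = 0
n2 = ~(0 /\ 0) = 1
n3 = ~(1 /\ 0) = 1
n4 = ~(0 /\ 1) = 1
n5 = ~(1 /\ 0) = 1
n6 = ~(1 xor 1) = 1

1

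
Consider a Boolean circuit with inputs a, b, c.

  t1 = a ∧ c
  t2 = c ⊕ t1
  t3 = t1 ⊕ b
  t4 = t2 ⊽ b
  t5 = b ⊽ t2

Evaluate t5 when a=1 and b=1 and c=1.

t1 = 1 ∧ 1 = 1
t2 = 1 ⊕ 1 = 0
t5 = 1 ⊽ 0 = 0

0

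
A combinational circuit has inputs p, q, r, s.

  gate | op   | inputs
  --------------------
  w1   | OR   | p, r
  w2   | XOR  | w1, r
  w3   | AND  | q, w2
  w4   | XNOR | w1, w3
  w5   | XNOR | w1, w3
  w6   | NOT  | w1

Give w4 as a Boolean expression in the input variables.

(p OR r) XNOR (q AND ((p OR r) XOR r))

w1 = p OR r
w2 = w1 XOR r = (p OR r) XOR r
w3 = q AND w2 = q AND ((p OR r) XOR r)
w4 = w1 XNOR w3 = (p OR r) XNOR (q AND ((p OR r) XOR r))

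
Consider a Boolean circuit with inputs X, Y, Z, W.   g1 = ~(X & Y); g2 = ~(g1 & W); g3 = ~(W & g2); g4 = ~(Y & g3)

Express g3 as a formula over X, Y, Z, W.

~(W & (~((~(X & Y)) & W)))

g1 = ~(X & Y)
g2 = ~(g1 & W) = ~((~(X & Y)) & W)
g3 = ~(W & g2) = ~(W & (~((~(X & Y)) & W)))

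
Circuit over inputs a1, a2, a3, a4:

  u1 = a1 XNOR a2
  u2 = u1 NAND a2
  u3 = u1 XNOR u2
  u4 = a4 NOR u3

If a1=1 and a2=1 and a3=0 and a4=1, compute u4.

u1 = 1 XNOR 1 = 1
u2 = 1 NAND 1 = 0
u3 = 1 XNOR 0 = 0
u4 = 1 NOR 0 = 0

0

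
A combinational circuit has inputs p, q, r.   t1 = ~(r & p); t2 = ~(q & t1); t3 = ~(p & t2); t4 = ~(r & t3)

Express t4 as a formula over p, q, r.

t1 = ~(r & p)
t2 = ~(q & t1) = ~(q & (~(r & p)))
t3 = ~(p & t2) = ~(p & (~(q & (~(r & p)))))
t4 = ~(r & t3) = ~(r & (~(p & (~(q & (~(r & p)))))))

~(r & (~(p & (~(q & (~(r & p)))))))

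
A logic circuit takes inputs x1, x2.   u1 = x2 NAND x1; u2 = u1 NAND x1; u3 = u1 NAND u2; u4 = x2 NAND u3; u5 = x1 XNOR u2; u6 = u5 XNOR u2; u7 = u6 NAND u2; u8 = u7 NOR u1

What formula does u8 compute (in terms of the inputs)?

(((x1 XNOR ((x2 NAND x1) NAND x1)) XNOR ((x2 NAND x1) NAND x1)) NAND ((x2 NAND x1) NAND x1)) NOR (x2 NAND x1)

u1 = x2 NAND x1
u2 = u1 NAND x1 = (x2 NAND x1) NAND x1
u5 = x1 XNOR u2 = x1 XNOR ((x2 NAND x1) NAND x1)
u6 = u5 XNOR u2 = (x1 XNOR ((x2 NAND x1) NAND x1)) XNOR ((x2 NAND x1) NAND x1)
u7 = u6 NAND u2 = ((x1 XNOR ((x2 NAND x1) NAND x1)) XNOR ((x2 NAND x1) NAND x1)) NAND ((x2 NAND x1) NAND x1)
u8 = u7 NOR u1 = (((x1 XNOR ((x2 NAND x1) NAND x1)) XNOR ((x2 NAND x1) NAND x1)) NAND ((x2 NAND x1) NAND x1)) NOR (x2 NAND x1)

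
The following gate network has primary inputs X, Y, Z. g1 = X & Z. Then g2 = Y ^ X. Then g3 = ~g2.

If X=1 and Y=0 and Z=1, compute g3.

g2 = 0 ^ 1 = 1
g3 = ~1 = 0

0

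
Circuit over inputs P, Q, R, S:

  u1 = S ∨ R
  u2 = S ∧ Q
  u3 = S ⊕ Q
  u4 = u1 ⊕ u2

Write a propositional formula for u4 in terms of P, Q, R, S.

(S ∨ R) ⊕ (S ∧ Q)

u1 = S ∨ R
u2 = S ∧ Q
u4 = u1 ⊕ u2 = (S ∨ R) ⊕ (S ∧ Q)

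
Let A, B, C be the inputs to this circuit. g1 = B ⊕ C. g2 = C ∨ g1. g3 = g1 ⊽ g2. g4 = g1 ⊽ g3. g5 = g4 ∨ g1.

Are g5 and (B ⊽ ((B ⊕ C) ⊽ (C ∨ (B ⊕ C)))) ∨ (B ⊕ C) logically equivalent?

g1 = B ⊕ C
g2 = C ∨ g1 = C ∨ (B ⊕ C)
g3 = g1 ⊽ g2 = (B ⊕ C) ⊽ (C ∨ (B ⊕ C))
g4 = g1 ⊽ g3 = (B ⊕ C) ⊽ ((B ⊕ C) ⊽ (C ∨ (B ⊕ C)))
g5 = g4 ∨ g1 = ((B ⊕ C) ⊽ ((B ⊕ C) ⊽ (C ∨ (B ⊕ C)))) ∨ (B ⊕ C)
At A=0, B=1, C=1: circuit gives 1, formula gives 0.

No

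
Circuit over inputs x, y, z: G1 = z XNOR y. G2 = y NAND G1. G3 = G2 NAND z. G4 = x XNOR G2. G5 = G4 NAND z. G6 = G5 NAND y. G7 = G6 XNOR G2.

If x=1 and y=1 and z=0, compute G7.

0

G1 = 0 XNOR 1 = 0
G2 = 1 NAND 0 = 1
G4 = 1 XNOR 1 = 1
G5 = 1 NAND 0 = 1
G6 = 1 NAND 1 = 0
G7 = 0 XNOR 1 = 0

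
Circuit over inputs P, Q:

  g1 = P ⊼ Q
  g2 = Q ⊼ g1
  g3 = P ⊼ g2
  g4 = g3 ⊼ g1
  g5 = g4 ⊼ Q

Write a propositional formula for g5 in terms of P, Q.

((P ⊼ (Q ⊼ (P ⊼ Q))) ⊼ (P ⊼ Q)) ⊼ Q

g1 = P ⊼ Q
g2 = Q ⊼ g1 = Q ⊼ (P ⊼ Q)
g3 = P ⊼ g2 = P ⊼ (Q ⊼ (P ⊼ Q))
g4 = g3 ⊼ g1 = (P ⊼ (Q ⊼ (P ⊼ Q))) ⊼ (P ⊼ Q)
g5 = g4 ⊼ Q = ((P ⊼ (Q ⊼ (P ⊼ Q))) ⊼ (P ⊼ Q)) ⊼ Q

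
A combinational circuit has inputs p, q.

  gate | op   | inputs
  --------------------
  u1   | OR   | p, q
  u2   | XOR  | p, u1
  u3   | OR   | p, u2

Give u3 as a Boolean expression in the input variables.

p OR (p XOR (p OR q))

u1 = p OR q
u2 = p XOR u1 = p XOR (p OR q)
u3 = p OR u2 = p OR (p XOR (p OR q))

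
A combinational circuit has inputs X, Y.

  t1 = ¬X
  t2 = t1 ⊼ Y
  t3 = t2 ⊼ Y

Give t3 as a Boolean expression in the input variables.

(¬X ⊼ Y) ⊼ Y

t1 = ¬X
t2 = t1 ⊼ Y = ¬X ⊼ Y
t3 = t2 ⊼ Y = (¬X ⊼ Y) ⊼ Y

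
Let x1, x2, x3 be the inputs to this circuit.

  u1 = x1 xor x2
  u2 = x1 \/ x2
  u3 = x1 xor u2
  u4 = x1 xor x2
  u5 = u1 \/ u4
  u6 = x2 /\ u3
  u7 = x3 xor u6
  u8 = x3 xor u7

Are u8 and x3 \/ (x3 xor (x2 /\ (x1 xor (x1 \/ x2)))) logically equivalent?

u2 = x1 \/ x2
u3 = x1 xor u2 = x1 xor (x1 \/ x2)
u6 = x2 /\ u3 = x2 /\ (x1 xor (x1 \/ x2))
u7 = x3 xor u6 = x3 xor (x2 /\ (x1 xor (x1 \/ x2)))
u8 = x3 xor u7 = x3 xor (x3 xor (x2 /\ (x1 xor (x1 \/ x2))))
At x1=0, x2=0, x3=1: circuit gives 0, formula gives 1.

No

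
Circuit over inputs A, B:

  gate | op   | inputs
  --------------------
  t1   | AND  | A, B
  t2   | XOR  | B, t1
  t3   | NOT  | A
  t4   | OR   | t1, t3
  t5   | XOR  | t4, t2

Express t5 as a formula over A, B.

((A AND B) OR NOT A) XOR (B XOR (A AND B))

t1 = A AND B
t2 = B XOR t1 = B XOR (A AND B)
t3 = NOT A
t4 = t1 OR t3 = (A AND B) OR NOT A
t5 = t4 XOR t2 = ((A AND B) OR NOT A) XOR (B XOR (A AND B))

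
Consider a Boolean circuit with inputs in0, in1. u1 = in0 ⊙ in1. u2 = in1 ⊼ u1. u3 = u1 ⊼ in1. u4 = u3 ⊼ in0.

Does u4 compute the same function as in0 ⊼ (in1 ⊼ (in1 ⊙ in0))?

u1 = in0 ⊙ in1
u3 = u1 ⊼ in1 = (in0 ⊙ in1) ⊼ in1
u4 = u3 ⊼ in0 = ((in0 ⊙ in1) ⊼ in1) ⊼ in0
At in0=1, in1=0: circuit gives 0, formula gives 0.
At in0=0, in1=0: circuit gives 1, formula gives 1.
Agrees on all 4 inputs.

Yes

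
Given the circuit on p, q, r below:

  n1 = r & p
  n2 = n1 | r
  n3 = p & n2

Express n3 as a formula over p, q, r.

n1 = r & p
n2 = n1 | r = (r & p) | r
n3 = p & n2 = p & ((r & p) | r)

p & ((r & p) | r)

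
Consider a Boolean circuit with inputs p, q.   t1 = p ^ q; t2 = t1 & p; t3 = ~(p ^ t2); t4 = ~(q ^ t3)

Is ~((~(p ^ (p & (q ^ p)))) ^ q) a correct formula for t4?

t1 = p ^ q
t2 = t1 & p = (p ^ q) & p
t3 = ~(p ^ t2) = ~(p ^ ((p ^ q) & p))
t4 = ~(q ^ t3) = ~(q ^ (~(p ^ ((p ^ q) & p))))
At p=0, q=0: circuit gives 0, formula gives 0.
At p=0, q=1: circuit gives 1, formula gives 1.
Agrees on all 4 inputs.

Yes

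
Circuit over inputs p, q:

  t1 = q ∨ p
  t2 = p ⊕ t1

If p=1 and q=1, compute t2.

t1 = 1 ∨ 1 = 1
t2 = 1 ⊕ 1 = 0

0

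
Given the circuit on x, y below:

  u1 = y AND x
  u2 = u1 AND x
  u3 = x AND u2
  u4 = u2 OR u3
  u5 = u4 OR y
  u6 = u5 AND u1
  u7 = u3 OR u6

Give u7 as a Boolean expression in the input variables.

u1 = y AND x
u2 = u1 AND x = (y AND x) AND x
u3 = x AND u2 = x AND ((y AND x) AND x)
u4 = u2 OR u3 = ((y AND x) AND x) OR (x AND ((y AND x) AND x))
u5 = u4 OR y = (((y AND x) AND x) OR (x AND ((y AND x) AND x))) OR y
u6 = u5 AND u1 = ((((y AND x) AND x) OR (x AND ((y AND x) AND x))) OR y) AND (y AND x)
u7 = u3 OR u6 = (x AND ((y AND x) AND x)) OR (((((y AND x) AND x) OR (x AND ((y AND x) AND x))) OR y) AND (y AND x))

(x AND ((y AND x) AND x)) OR (((((y AND x) AND x) OR (x AND ((y AND x) AND x))) OR y) AND (y AND x))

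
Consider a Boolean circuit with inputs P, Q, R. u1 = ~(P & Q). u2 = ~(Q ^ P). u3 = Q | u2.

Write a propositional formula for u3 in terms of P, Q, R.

u2 = ~(Q ^ P)
u3 = Q | u2 = Q | (~(Q ^ P))

Q | (~(Q ^ P))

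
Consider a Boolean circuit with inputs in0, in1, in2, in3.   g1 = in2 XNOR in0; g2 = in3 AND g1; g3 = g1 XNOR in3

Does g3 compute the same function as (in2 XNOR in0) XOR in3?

No

g1 = in2 XNOR in0
g3 = g1 XNOR in3 = (in2 XNOR in0) XNOR in3
At in0=0, in1=0, in2=0, in3=0: circuit gives 0, formula gives 1.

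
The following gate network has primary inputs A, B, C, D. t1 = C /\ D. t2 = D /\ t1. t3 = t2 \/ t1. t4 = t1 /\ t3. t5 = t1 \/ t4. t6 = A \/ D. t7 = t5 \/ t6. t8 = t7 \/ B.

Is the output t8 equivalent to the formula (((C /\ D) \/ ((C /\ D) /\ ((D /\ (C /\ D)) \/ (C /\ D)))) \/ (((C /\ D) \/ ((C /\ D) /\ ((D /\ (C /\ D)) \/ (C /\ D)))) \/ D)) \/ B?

No

t1 = C /\ D
t2 = D /\ t1 = D /\ (C /\ D)
t3 = t2 \/ t1 = (D /\ (C /\ D)) \/ (C /\ D)
t4 = t1 /\ t3 = (C /\ D) /\ ((D /\ (C /\ D)) \/ (C /\ D))
t5 = t1 \/ t4 = (C /\ D) \/ ((C /\ D) /\ ((D /\ (C /\ D)) \/ (C /\ D)))
t6 = A \/ D
t7 = t5 \/ t6 = ((C /\ D) \/ ((C /\ D) /\ ((D /\ (C /\ D)) \/ (C /\ D)))) \/ (A \/ D)
t8 = t7 \/ B = (((C /\ D) \/ ((C /\ D) /\ ((D /\ (C /\ D)) \/ (C /\ D)))) \/ (A \/ D)) \/ B
At A=1, B=0, C=0, D=0: circuit gives 1, formula gives 0.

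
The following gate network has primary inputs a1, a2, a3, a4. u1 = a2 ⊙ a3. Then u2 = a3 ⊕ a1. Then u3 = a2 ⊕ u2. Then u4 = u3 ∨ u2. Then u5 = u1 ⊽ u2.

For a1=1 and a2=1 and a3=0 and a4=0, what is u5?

0

u1 = 1 ⊙ 0 = 0
u2 = 0 ⊕ 1 = 1
u5 = 0 ⊽ 1 = 0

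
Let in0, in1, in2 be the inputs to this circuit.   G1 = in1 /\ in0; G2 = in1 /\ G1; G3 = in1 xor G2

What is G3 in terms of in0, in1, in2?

G1 = in1 /\ in0
G2 = in1 /\ G1 = in1 /\ (in1 /\ in0)
G3 = in1 xor G2 = in1 xor (in1 /\ (in1 /\ in0))

in1 xor (in1 /\ (in1 /\ in0))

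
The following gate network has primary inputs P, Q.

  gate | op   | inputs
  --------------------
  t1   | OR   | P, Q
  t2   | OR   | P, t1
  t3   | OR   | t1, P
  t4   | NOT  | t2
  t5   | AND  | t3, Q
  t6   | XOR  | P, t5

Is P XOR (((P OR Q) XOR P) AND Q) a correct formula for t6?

No

t1 = P OR Q
t3 = t1 OR P = (P OR Q) OR P
t5 = t3 AND Q = ((P OR Q) OR P) AND Q
t6 = P XOR t5 = P XOR (((P OR Q) OR P) AND Q)
At P=1, Q=1: circuit gives 0, formula gives 1.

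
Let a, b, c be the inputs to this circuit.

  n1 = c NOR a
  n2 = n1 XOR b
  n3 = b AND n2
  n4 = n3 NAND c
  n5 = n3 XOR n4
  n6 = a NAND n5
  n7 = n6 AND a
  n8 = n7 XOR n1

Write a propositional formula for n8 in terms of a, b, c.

((a NAND ((b AND ((c NOR a) XOR b)) XOR ((b AND ((c NOR a) XOR b)) NAND c))) AND a) XOR (c NOR a)

n1 = c NOR a
n2 = n1 XOR b = (c NOR a) XOR b
n3 = b AND n2 = b AND ((c NOR a) XOR b)
n4 = n3 NAND c = (b AND ((c NOR a) XOR b)) NAND c
n5 = n3 XOR n4 = (b AND ((c NOR a) XOR b)) XOR ((b AND ((c NOR a) XOR b)) NAND c)
n6 = a NAND n5 = a NAND ((b AND ((c NOR a) XOR b)) XOR ((b AND ((c NOR a) XOR b)) NAND c))
n7 = n6 AND a = (a NAND ((b AND ((c NOR a) XOR b)) XOR ((b AND ((c NOR a) XOR b)) NAND c))) AND a
n8 = n7 XOR n1 = ((a NAND ((b AND ((c NOR a) XOR b)) XOR ((b AND ((c NOR a) XOR b)) NAND c))) AND a) XOR (c NOR a)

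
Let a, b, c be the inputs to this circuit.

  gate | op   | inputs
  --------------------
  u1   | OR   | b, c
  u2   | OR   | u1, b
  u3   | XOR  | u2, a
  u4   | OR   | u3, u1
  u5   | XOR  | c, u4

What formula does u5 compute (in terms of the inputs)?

u1 = b OR c
u2 = u1 OR b = (b OR c) OR b
u3 = u2 XOR a = ((b OR c) OR b) XOR a
u4 = u3 OR u1 = (((b OR c) OR b) XOR a) OR (b OR c)
u5 = c XOR u4 = c XOR ((((b OR c) OR b) XOR a) OR (b OR c))

c XOR ((((b OR c) OR b) XOR a) OR (b OR c))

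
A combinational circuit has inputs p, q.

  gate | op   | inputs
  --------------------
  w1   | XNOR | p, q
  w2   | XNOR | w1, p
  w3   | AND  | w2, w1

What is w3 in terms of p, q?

((p XNOR q) XNOR p) AND (p XNOR q)

w1 = p XNOR q
w2 = w1 XNOR p = (p XNOR q) XNOR p
w3 = w2 AND w1 = ((p XNOR q) XNOR p) AND (p XNOR q)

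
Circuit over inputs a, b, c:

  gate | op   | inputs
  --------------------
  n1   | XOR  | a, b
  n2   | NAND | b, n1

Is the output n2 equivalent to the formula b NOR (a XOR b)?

No

n1 = a XOR b
n2 = b NAND n1 = b NAND (a XOR b)
At a=1, b=0, c=0: circuit gives 1, formula gives 0.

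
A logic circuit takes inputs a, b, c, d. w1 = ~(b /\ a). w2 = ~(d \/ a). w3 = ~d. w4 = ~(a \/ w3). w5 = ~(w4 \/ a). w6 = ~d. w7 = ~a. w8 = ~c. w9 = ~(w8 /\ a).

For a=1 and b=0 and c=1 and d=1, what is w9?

1

w8 = ~1 = 0
w9 = ~(0 /\ 1) = 1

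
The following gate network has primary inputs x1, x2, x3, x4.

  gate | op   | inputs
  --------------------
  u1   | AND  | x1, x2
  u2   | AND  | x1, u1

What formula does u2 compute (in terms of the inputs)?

u1 = x1 AND x2
u2 = x1 AND u1 = x1 AND (x1 AND x2)

x1 AND (x1 AND x2)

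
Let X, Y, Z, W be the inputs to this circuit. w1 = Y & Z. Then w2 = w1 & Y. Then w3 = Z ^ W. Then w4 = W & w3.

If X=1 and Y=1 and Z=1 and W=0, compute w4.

w3 = 1 ^ 0 = 1
w4 = 0 & 1 = 0

0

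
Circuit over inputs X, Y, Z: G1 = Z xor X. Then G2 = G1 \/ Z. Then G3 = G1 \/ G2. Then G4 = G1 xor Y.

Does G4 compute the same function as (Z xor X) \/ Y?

G1 = Z xor X
G4 = G1 xor Y = (Z xor X) xor Y
At X=0, Y=1, Z=1: circuit gives 0, formula gives 1.

No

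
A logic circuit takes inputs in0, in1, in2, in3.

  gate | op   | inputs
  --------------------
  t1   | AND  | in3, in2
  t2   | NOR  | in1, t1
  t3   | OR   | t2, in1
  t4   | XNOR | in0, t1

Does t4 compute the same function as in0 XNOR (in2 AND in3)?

t1 = in3 AND in2
t4 = in0 XNOR t1 = in0 XNOR (in3 AND in2)
At in0=0, in1=0, in2=1, in3=1: circuit gives 0, formula gives 0.
At in0=0, in1=0, in2=0, in3=0: circuit gives 1, formula gives 1.
Agrees on all 16 inputs.

Yes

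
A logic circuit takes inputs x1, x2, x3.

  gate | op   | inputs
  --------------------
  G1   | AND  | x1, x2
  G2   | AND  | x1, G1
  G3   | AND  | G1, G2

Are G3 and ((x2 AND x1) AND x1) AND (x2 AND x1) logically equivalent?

G1 = x1 AND x2
G2 = x1 AND G1 = x1 AND (x1 AND x2)
G3 = G1 AND G2 = (x1 AND x2) AND (x1 AND (x1 AND x2))
At x1=0, x2=0, x3=0: circuit gives 0, formula gives 0.
At x1=1, x2=1, x3=0: circuit gives 1, formula gives 1.
Agrees on all 8 inputs.

Yes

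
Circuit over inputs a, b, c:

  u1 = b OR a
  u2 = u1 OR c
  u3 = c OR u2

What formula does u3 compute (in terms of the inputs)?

u1 = b OR a
u2 = u1 OR c = (b OR a) OR c
u3 = c OR u2 = c OR ((b OR a) OR c)

c OR ((b OR a) OR c)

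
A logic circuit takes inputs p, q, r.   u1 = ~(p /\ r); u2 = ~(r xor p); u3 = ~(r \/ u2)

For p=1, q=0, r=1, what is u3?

u2 = ~(1 xor 1) = 1
u3 = ~(1 \/ 1) = 0

0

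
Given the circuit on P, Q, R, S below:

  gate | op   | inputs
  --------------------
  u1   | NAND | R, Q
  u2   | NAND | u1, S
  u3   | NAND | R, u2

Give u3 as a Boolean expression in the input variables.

R NAND ((R NAND Q) NAND S)

u1 = R NAND Q
u2 = u1 NAND S = (R NAND Q) NAND S
u3 = R NAND u2 = R NAND ((R NAND Q) NAND S)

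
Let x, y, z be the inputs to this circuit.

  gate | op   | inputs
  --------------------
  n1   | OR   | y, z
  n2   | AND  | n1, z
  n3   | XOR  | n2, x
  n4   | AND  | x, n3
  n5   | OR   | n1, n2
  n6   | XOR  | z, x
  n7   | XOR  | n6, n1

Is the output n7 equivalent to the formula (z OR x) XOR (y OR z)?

n1 = y OR z
n6 = z XOR x
n7 = n6 XOR n1 = (z XOR x) XOR (y OR z)
At x=1, y=0, z=1: circuit gives 1, formula gives 0.

No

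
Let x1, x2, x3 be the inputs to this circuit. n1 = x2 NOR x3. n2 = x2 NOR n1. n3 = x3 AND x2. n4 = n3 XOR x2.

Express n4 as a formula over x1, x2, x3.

n3 = x3 AND x2
n4 = n3 XOR x2 = (x3 AND x2) XOR x2

(x3 AND x2) XOR x2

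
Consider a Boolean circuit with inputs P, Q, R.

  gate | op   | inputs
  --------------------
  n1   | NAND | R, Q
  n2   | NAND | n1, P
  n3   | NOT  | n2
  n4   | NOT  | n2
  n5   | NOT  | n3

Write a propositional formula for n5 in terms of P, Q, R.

NOT NOT ((R NAND Q) NAND P)

n1 = R NAND Q
n2 = n1 NAND P = (R NAND Q) NAND P
n3 = NOT n2 = NOT ((R NAND Q) NAND P)
n5 = NOT n3 = NOT NOT ((R NAND Q) NAND P)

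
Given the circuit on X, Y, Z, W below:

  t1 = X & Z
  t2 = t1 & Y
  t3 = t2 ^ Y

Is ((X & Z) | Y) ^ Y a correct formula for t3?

t1 = X & Z
t2 = t1 & Y = (X & Z) & Y
t3 = t2 ^ Y = ((X & Z) & Y) ^ Y
At X=0, Y=1, Z=0, W=0: circuit gives 1, formula gives 0.

No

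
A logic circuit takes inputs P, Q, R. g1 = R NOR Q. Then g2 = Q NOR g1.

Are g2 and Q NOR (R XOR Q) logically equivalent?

No

g1 = R NOR Q
g2 = Q NOR g1 = Q NOR (R NOR Q)
At P=0, Q=0, R=0: circuit gives 0, formula gives 1.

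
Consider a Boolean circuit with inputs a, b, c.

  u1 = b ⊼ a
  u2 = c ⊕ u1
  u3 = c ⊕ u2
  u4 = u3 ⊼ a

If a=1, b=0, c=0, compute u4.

u1 = 0 ⊼ 1 = 1
u2 = 0 ⊕ 1 = 1
u3 = 0 ⊕ 1 = 1
u4 = 1 ⊼ 1 = 0

0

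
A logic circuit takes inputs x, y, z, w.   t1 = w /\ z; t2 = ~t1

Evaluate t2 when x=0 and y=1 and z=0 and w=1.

t1 = 1 /\ 0 = 0
t2 = ~0 = 1

1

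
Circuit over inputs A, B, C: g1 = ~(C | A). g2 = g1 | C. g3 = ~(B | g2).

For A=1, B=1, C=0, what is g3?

0

g1 = ~(0 | 1) = 0
g2 = 0 | 0 = 0
g3 = ~(1 | 0) = 0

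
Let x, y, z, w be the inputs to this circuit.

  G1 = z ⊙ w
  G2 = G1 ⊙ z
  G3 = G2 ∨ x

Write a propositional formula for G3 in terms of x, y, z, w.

((z ⊙ w) ⊙ z) ∨ x

G1 = z ⊙ w
G2 = G1 ⊙ z = (z ⊙ w) ⊙ z
G3 = G2 ∨ x = ((z ⊙ w) ⊙ z) ∨ x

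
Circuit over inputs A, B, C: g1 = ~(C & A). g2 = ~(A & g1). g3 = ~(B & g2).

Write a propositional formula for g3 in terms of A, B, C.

g1 = ~(C & A)
g2 = ~(A & g1) = ~(A & (~(C & A)))
g3 = ~(B & g2) = ~(B & (~(A & (~(C & A)))))

~(B & (~(A & (~(C & A)))))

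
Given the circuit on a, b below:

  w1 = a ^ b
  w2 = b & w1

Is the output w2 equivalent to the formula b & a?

No

w1 = a ^ b
w2 = b & w1 = b & (a ^ b)
At a=0, b=1: circuit gives 1, formula gives 0.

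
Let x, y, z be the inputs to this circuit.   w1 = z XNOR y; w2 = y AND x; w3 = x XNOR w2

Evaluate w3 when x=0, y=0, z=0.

1

w2 = 0 AND 0 = 0
w3 = 0 XNOR 0 = 1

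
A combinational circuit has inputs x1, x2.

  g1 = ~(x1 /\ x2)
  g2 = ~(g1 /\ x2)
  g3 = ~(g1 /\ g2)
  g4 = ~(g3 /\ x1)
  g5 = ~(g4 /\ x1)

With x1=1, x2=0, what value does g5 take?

g1 = ~(1 /\ 0) = 1
g2 = ~(1 /\ 0) = 1
g3 = ~(1 /\ 1) = 0
g4 = ~(0 /\ 1) = 1
g5 = ~(1 /\ 1) = 0

0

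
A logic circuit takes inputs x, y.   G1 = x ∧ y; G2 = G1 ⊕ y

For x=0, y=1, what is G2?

G1 = 0 ∧ 1 = 0
G2 = 0 ⊕ 1 = 1

1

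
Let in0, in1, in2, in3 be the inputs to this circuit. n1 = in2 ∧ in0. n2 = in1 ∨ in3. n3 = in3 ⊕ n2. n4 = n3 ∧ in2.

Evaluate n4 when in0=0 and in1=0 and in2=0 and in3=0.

0

n2 = 0 ∨ 0 = 0
n3 = 0 ⊕ 0 = 0
n4 = 0 ∧ 0 = 0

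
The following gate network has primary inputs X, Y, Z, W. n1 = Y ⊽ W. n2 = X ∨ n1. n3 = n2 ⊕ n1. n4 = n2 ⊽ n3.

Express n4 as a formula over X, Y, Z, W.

(X ∨ (Y ⊽ W)) ⊽ ((X ∨ (Y ⊽ W)) ⊕ (Y ⊽ W))

n1 = Y ⊽ W
n2 = X ∨ n1 = X ∨ (Y ⊽ W)
n3 = n2 ⊕ n1 = (X ∨ (Y ⊽ W)) ⊕ (Y ⊽ W)
n4 = n2 ⊽ n3 = (X ∨ (Y ⊽ W)) ⊽ ((X ∨ (Y ⊽ W)) ⊕ (Y ⊽ W))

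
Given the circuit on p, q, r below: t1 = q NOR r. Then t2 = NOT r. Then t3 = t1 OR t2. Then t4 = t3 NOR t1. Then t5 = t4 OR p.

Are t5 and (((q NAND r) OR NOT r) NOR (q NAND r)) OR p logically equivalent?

No

t1 = q NOR r
t2 = NOT r
t3 = t1 OR t2 = (q NOR r) OR NOT r
t4 = t3 NOR t1 = ((q NOR r) OR NOT r) NOR (q NOR r)
t5 = t4 OR p = (((q NOR r) OR NOT r) NOR (q NOR r)) OR p
At p=0, q=0, r=1: circuit gives 1, formula gives 0.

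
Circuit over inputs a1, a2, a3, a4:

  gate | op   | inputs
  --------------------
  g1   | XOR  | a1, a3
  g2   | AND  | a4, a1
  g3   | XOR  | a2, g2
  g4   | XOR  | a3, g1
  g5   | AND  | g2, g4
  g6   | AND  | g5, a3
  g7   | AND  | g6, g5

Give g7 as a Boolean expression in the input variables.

(((a4 AND a1) AND (a3 XOR (a1 XOR a3))) AND a3) AND ((a4 AND a1) AND (a3 XOR (a1 XOR a3)))

g1 = a1 XOR a3
g2 = a4 AND a1
g4 = a3 XOR g1 = a3 XOR (a1 XOR a3)
g5 = g2 AND g4 = (a4 AND a1) AND (a3 XOR (a1 XOR a3))
g6 = g5 AND a3 = ((a4 AND a1) AND (a3 XOR (a1 XOR a3))) AND a3
g7 = g6 AND g5 = (((a4 AND a1) AND (a3 XOR (a1 XOR a3))) AND a3) AND ((a4 AND a1) AND (a3 XOR (a1 XOR a3)))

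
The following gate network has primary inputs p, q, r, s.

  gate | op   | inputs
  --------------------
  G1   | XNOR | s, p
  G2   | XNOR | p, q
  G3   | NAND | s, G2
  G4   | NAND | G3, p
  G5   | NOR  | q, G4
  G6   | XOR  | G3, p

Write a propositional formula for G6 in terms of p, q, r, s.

(s NAND (p XNOR q)) XOR p

G2 = p XNOR q
G3 = s NAND G2 = s NAND (p XNOR q)
G6 = G3 XOR p = (s NAND (p XNOR q)) XOR p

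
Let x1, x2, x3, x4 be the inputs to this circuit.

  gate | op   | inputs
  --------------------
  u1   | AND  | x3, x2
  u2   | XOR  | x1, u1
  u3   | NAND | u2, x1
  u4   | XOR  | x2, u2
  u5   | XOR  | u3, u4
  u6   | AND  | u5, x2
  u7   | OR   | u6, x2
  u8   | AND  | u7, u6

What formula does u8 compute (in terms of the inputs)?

(((((x1 XOR (x3 AND x2)) NAND x1) XOR (x2 XOR (x1 XOR (x3 AND x2)))) AND x2) OR x2) AND ((((x1 XOR (x3 AND x2)) NAND x1) XOR (x2 XOR (x1 XOR (x3 AND x2)))) AND x2)

u1 = x3 AND x2
u2 = x1 XOR u1 = x1 XOR (x3 AND x2)
u3 = u2 NAND x1 = (x1 XOR (x3 AND x2)) NAND x1
u4 = x2 XOR u2 = x2 XOR (x1 XOR (x3 AND x2))
u5 = u3 XOR u4 = ((x1 XOR (x3 AND x2)) NAND x1) XOR (x2 XOR (x1 XOR (x3 AND x2)))
u6 = u5 AND x2 = (((x1 XOR (x3 AND x2)) NAND x1) XOR (x2 XOR (x1 XOR (x3 AND x2)))) AND x2
u7 = u6 OR x2 = ((((x1 XOR (x3 AND x2)) NAND x1) XOR (x2 XOR (x1 XOR (x3 AND x2)))) AND x2) OR x2
u8 = u7 AND u6 = (((((x1 XOR (x3 AND x2)) NAND x1) XOR (x2 XOR (x1 XOR (x3 AND x2)))) AND x2) OR x2) AND ((((x1 XOR (x3 AND x2)) NAND x1) XOR (x2 XOR (x1 XOR (x3 AND x2)))) AND x2)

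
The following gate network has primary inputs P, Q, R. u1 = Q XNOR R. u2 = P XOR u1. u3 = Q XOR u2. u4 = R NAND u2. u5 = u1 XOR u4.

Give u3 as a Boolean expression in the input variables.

u1 = Q XNOR R
u2 = P XOR u1 = P XOR (Q XNOR R)
u3 = Q XOR u2 = Q XOR (P XOR (Q XNOR R))

Q XOR (P XOR (Q XNOR R))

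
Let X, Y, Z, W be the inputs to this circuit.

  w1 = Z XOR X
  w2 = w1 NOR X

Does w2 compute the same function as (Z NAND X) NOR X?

No

w1 = Z XOR X
w2 = w1 NOR X = (Z XOR X) NOR X
At X=0, Y=0, Z=0, W=0: circuit gives 1, formula gives 0.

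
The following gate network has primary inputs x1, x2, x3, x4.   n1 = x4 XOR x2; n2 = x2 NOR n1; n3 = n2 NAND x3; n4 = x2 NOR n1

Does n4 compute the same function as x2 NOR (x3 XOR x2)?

n1 = x4 XOR x2
n4 = x2 NOR n1 = x2 NOR (x4 XOR x2)
At x1=0, x2=0, x3=0, x4=1: circuit gives 0, formula gives 1.

No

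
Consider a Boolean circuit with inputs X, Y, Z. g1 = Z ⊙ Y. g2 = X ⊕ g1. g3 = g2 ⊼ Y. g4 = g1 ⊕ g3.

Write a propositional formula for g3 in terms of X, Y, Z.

g1 = Z ⊙ Y
g2 = X ⊕ g1 = X ⊕ (Z ⊙ Y)
g3 = g2 ⊼ Y = (X ⊕ (Z ⊙ Y)) ⊼ Y

(X ⊕ (Z ⊙ Y)) ⊼ Y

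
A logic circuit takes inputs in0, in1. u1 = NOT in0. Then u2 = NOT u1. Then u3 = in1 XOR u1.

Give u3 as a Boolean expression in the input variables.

u1 = NOT in0
u3 = in1 XOR u1 = in1 XOR NOT in0

in1 XOR NOT in0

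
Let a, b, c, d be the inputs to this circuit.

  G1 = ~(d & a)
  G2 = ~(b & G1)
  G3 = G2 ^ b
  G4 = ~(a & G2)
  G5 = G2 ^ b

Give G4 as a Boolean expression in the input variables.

~(a & (~(b & (~(d & a)))))

G1 = ~(d & a)
G2 = ~(b & G1) = ~(b & (~(d & a)))
G4 = ~(a & G2) = ~(a & (~(b & (~(d & a)))))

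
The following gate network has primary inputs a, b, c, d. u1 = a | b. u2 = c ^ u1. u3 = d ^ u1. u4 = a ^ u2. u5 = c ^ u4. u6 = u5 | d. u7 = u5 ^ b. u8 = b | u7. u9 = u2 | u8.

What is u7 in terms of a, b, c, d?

u1 = a | b
u2 = c ^ u1 = c ^ (a | b)
u4 = a ^ u2 = a ^ (c ^ (a | b))
u5 = c ^ u4 = c ^ (a ^ (c ^ (a | b)))
u7 = u5 ^ b = (c ^ (a ^ (c ^ (a | b)))) ^ b

(c ^ (a ^ (c ^ (a | b)))) ^ b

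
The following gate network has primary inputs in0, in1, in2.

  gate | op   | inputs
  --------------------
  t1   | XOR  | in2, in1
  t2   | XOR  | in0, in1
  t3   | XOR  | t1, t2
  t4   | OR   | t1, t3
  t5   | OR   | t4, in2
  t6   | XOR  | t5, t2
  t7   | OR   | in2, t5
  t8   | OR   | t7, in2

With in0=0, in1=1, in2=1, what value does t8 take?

t1 = 1 XOR 1 = 0
t2 = 0 XOR 1 = 1
t3 = 0 XOR 1 = 1
t4 = 0 OR 1 = 1
t5 = 1 OR 1 = 1
t7 = 1 OR 1 = 1
t8 = 1 OR 1 = 1

1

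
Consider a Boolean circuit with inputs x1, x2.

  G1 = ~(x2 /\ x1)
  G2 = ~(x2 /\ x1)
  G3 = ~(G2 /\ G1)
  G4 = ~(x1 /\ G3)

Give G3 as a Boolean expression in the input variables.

~((~(x2 /\ x1)) /\ (~(x2 /\ x1)))

G1 = ~(x2 /\ x1)
G2 = ~(x2 /\ x1)
G3 = ~(G2 /\ G1) = ~((~(x2 /\ x1)) /\ (~(x2 /\ x1)))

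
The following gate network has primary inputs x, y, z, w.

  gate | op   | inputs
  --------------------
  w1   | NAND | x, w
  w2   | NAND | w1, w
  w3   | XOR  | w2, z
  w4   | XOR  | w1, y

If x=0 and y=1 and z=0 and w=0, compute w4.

0

w1 = 0 NAND 0 = 1
w4 = 1 XOR 1 = 0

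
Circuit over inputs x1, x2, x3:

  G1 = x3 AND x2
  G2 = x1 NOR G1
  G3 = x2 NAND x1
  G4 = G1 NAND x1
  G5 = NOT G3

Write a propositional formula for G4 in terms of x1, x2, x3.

(x3 AND x2) NAND x1

G1 = x3 AND x2
G4 = G1 NAND x1 = (x3 AND x2) NAND x1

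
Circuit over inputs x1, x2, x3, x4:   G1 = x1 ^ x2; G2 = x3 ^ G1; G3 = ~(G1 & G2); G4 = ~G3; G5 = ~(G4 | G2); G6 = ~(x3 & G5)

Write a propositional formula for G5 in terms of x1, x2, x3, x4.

G1 = x1 ^ x2
G2 = x3 ^ G1 = x3 ^ (x1 ^ x2)
G3 = ~(G1 & G2) = ~((x1 ^ x2) & (x3 ^ (x1 ^ x2)))
G4 = ~G3 = ~(~((x1 ^ x2) & (x3 ^ (x1 ^ x2))))
G5 = ~(G4 | G2) = ~(~(~((x1 ^ x2) & (x3 ^ (x1 ^ x2)))) | (x3 ^ (x1 ^ x2)))

~(~(~((x1 ^ x2) & (x3 ^ (x1 ^ x2)))) | (x3 ^ (x1 ^ x2)))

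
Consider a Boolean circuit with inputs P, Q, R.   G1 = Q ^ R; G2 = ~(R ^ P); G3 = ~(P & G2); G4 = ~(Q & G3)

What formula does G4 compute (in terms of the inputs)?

G2 = ~(R ^ P)
G3 = ~(P & G2) = ~(P & (~(R ^ P)))
G4 = ~(Q & G3) = ~(Q & (~(P & (~(R ^ P)))))

~(Q & (~(P & (~(R ^ P)))))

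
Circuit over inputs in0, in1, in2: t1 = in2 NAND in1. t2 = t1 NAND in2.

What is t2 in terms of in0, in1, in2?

(in2 NAND in1) NAND in2

t1 = in2 NAND in1
t2 = t1 NAND in2 = (in2 NAND in1) NAND in2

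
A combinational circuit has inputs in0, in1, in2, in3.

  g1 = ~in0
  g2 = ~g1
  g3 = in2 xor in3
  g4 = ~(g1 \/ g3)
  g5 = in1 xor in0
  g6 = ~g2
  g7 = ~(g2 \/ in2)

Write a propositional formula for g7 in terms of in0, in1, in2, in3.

~(~~in0 \/ in2)

g1 = ~in0
g2 = ~g1 = ~~in0
g7 = ~(g2 \/ in2) = ~(~~in0 \/ in2)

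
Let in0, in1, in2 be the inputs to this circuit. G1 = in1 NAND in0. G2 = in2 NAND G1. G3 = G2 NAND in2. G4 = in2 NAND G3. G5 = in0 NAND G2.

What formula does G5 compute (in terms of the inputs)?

G1 = in1 NAND in0
G2 = in2 NAND G1 = in2 NAND (in1 NAND in0)
G5 = in0 NAND G2 = in0 NAND (in2 NAND (in1 NAND in0))

in0 NAND (in2 NAND (in1 NAND in0))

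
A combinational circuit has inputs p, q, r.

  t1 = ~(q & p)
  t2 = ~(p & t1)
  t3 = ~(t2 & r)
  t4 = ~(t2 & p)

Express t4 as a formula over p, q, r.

t1 = ~(q & p)
t2 = ~(p & t1) = ~(p & (~(q & p)))
t4 = ~(t2 & p) = ~((~(p & (~(q & p)))) & p)

~((~(p & (~(q & p)))) & p)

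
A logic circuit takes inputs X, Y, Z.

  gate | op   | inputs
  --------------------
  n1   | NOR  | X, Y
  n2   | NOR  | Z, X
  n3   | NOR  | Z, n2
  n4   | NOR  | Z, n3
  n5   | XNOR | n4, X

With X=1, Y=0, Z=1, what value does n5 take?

n2 = 1 NOR 1 = 0
n3 = 1 NOR 0 = 0
n4 = 1 NOR 0 = 0
n5 = 0 XNOR 1 = 0

0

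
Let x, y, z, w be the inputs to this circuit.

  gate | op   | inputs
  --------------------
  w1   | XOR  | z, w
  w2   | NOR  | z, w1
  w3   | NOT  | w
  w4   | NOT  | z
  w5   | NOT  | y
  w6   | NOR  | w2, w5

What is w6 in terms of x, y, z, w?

(z NOR (z XOR w)) NOR NOT y

w1 = z XOR w
w2 = z NOR w1 = z NOR (z XOR w)
w5 = NOT y
w6 = w2 NOR w5 = (z NOR (z XOR w)) NOR NOT y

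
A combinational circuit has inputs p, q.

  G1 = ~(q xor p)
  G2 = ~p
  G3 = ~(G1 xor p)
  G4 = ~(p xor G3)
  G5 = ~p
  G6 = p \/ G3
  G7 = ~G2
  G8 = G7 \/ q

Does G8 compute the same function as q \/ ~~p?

G2 = ~p
G7 = ~G2 = ~~p
G8 = G7 \/ q = ~~p \/ q
At p=0, q=0: circuit gives 0, formula gives 0.
At p=0, q=1: circuit gives 1, formula gives 1.
Agrees on all 4 inputs.

Yes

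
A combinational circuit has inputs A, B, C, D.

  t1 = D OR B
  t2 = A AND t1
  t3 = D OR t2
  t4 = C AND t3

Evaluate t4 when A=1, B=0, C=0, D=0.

t1 = 0 OR 0 = 0
t2 = 1 AND 0 = 0
t3 = 0 OR 0 = 0
t4 = 0 AND 0 = 0

0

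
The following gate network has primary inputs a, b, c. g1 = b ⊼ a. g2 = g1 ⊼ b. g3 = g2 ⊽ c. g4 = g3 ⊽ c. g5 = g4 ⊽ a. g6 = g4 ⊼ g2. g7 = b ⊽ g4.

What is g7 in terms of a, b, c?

b ⊽ ((((b ⊼ a) ⊼ b) ⊽ c) ⊽ c)

g1 = b ⊼ a
g2 = g1 ⊼ b = (b ⊼ a) ⊼ b
g3 = g2 ⊽ c = ((b ⊼ a) ⊼ b) ⊽ c
g4 = g3 ⊽ c = (((b ⊼ a) ⊼ b) ⊽ c) ⊽ c
g7 = b ⊽ g4 = b ⊽ ((((b ⊼ a) ⊼ b) ⊽ c) ⊽ c)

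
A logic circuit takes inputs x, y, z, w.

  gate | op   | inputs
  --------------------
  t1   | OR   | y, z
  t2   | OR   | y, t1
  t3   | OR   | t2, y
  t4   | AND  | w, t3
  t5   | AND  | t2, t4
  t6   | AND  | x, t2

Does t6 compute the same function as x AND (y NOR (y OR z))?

No

t1 = y OR z
t2 = y OR t1 = y OR (y OR z)
t6 = x AND t2 = x AND (y OR (y OR z))
At x=1, y=0, z=0, w=0: circuit gives 0, formula gives 1.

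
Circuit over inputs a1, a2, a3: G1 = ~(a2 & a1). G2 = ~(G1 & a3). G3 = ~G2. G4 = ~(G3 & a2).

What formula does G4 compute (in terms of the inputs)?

G1 = ~(a2 & a1)
G2 = ~(G1 & a3) = ~((~(a2 & a1)) & a3)
G3 = ~G2 = ~(~((~(a2 & a1)) & a3))
G4 = ~(G3 & a2) = ~(~(~((~(a2 & a1)) & a3)) & a2)

~(~(~((~(a2 & a1)) & a3)) & a2)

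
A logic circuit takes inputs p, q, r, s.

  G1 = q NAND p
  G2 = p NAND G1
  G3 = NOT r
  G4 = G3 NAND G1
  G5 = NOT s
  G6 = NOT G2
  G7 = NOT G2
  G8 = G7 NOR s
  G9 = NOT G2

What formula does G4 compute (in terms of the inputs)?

NOT r NAND (q NAND p)

G1 = q NAND p
G3 = NOT r
G4 = G3 NAND G1 = NOT r NAND (q NAND p)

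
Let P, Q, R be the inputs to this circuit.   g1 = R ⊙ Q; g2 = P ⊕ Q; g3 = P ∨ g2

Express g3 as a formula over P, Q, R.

g2 = P ⊕ Q
g3 = P ∨ g2 = P ∨ (P ⊕ Q)

P ∨ (P ⊕ Q)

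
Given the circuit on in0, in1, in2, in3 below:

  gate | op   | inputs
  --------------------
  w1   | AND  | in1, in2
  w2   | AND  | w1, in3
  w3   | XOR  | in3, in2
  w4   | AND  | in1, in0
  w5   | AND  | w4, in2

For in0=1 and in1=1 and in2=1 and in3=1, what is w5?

1

w4 = 1 AND 1 = 1
w5 = 1 AND 1 = 1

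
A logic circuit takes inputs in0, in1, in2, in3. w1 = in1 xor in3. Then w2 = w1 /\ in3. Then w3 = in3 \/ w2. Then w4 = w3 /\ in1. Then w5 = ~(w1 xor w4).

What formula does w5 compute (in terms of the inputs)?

~((in1 xor in3) xor ((in3 \/ ((in1 xor in3) /\ in3)) /\ in1))

w1 = in1 xor in3
w2 = w1 /\ in3 = (in1 xor in3) /\ in3
w3 = in3 \/ w2 = in3 \/ ((in1 xor in3) /\ in3)
w4 = w3 /\ in1 = (in3 \/ ((in1 xor in3) /\ in3)) /\ in1
w5 = ~(w1 xor w4) = ~((in1 xor in3) xor ((in3 \/ ((in1 xor in3) /\ in3)) /\ in1))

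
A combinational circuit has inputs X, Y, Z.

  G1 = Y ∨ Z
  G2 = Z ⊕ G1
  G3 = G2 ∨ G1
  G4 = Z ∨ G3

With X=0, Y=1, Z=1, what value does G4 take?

1

G1 = 1 ∨ 1 = 1
G2 = 1 ⊕ 1 = 0
G3 = 0 ∨ 1 = 1
G4 = 1 ∨ 1 = 1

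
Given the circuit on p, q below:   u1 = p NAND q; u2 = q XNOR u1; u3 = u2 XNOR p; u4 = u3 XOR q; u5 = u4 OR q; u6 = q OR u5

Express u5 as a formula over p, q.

(((q XNOR (p NAND q)) XNOR p) XOR q) OR q

u1 = p NAND q
u2 = q XNOR u1 = q XNOR (p NAND q)
u3 = u2 XNOR p = (q XNOR (p NAND q)) XNOR p
u4 = u3 XOR q = ((q XNOR (p NAND q)) XNOR p) XOR q
u5 = u4 OR q = (((q XNOR (p NAND q)) XNOR p) XOR q) OR q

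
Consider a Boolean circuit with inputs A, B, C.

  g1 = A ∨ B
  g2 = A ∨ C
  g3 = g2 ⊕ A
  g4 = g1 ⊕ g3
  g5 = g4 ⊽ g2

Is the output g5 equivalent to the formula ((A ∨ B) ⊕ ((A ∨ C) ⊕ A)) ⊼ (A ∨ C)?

g1 = A ∨ B
g2 = A ∨ C
g3 = g2 ⊕ A = (A ∨ C) ⊕ A
g4 = g1 ⊕ g3 = (A ∨ B) ⊕ ((A ∨ C) ⊕ A)
g5 = g4 ⊽ g2 = ((A ∨ B) ⊕ ((A ∨ C) ⊕ A)) ⊽ (A ∨ C)
At A=0, B=1, C=0: circuit gives 0, formula gives 1.

No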